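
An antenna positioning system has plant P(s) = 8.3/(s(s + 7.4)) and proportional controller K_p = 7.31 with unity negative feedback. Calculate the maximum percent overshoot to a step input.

From 1 + K_pP(s) = 0: s² + 7.4s + 60.67 = 0 ⇒ ω_n = 7.789, ζ = 0.475.
%OS = 100·exp(−πζ/√(1−ζ²)) = 100·exp(−π·0.475/√0.7744) = 18.3%.

18.3%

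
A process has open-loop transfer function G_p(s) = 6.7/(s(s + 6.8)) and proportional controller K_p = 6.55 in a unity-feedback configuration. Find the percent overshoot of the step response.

The closed-loop denominator s² + 6.8s + 43.88 gives ω_n = √43.88 = 6.625 and ζ = 6.8/(2ω_n) = 0.5132.
%OS = 100·exp(−πζ/√(1−ζ²)) = 100·exp(−π·0.5132/√0.7366) = 15.3%.

15.3%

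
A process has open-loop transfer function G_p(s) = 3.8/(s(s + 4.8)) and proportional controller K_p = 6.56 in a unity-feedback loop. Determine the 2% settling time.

Closed-loop characteristic equation: s² + 4.8s + 24.93 = 0, so ω_n = 4.993 rad/s and ζ = 4.8/(2·4.993) = 0.4807.
2% settling time T_s ≈ 4/(ζω_n) = 4/2.4 = 1.67 s.

T_s ≈ 1.67 s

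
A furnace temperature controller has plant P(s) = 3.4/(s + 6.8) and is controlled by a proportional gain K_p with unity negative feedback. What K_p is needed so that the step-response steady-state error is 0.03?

K_p = 64.7

For a type-0 loop with proportional control, e_ss = 1/(1 + K_p·P(0)).
P(0) = 0.5. Require 1/(1 + K_p·0.5) = 0.03, so 1 + 0.5·K_p = 33.33.
K_p = (33.33 − 1)/0.5 = 64.7.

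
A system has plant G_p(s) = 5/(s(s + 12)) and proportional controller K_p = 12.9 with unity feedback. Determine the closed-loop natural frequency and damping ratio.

With unity feedback the closed-loop characteristic equation is s² + 12s + 12.9·5 = s² + 12s + 64.5 = 0.
Matching s² + 2ζω_n s + ω_n²: ω_n = √64.5 = 8.031 rad/s and 2ζω_n = 12, so ζ = 12/(2·8.031) = 0.747.

ω_n = 8.03 rad/s, ζ = 0.747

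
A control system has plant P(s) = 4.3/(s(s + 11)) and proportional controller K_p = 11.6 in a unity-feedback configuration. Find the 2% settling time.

Closed-loop characteristic equation: s² + 11s + 49.88 = 0, so ω_n = 7.063 rad/s and ζ = 11/(2·7.063) = 0.7788.
2% settling time T_s ≈ 4/(ζω_n) = 4/5.5 = 0.727 s.

T_s ≈ 0.727 s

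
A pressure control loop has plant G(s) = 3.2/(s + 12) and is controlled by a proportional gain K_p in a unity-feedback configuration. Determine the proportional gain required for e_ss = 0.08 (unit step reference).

K_p = 43.1

Steady-state error for a unit step on this type-0 loop is 1/(1 + K_p·G(0)).
G(0) = 0.2667. Require 1/(1 + K_p·0.2667) = 0.08, so 1 + 0.2667·K_p = 12.5.
K_p = (12.5 − 1)/0.2667 = 43.1.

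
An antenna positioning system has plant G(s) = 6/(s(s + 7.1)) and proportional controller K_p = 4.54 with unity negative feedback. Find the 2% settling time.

Closed-loop characteristic equation: s² + 7.1s + 27.24 = 0, so ω_n = 5.219 rad/s and ζ = 7.1/(2·5.219) = 0.6802.
2% settling time T_s ≈ 4/(ζω_n) = 4/3.55 = 1.13 s.

T_s ≈ 1.13 s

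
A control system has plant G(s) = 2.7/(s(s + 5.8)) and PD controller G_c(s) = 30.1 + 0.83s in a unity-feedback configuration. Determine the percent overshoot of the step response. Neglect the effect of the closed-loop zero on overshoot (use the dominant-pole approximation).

20.9%

Forward path: (30.1 + 0.83s)·2.7/(s(s+5.8)). The closed-loop characteristic equation is s² + (5.8 + 2.7·0.83)s + 2.7·30.1 = 0.
That is s² + 8.041s + 81.27 = 0, so ω_n = 9.015 rad/s and ζ = 8.041/(2·9.015) = 0.446.
%OS = 100·exp(−πζ/√(1−ζ²)) = 20.9%.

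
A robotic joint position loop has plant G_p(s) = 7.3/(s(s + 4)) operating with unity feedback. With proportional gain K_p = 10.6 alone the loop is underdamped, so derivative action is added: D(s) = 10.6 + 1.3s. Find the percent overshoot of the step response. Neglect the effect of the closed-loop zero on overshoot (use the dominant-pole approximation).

2.35%

Forward path: (10.6 + 1.3s)·7.3/(s(s+4)). The closed-loop characteristic equation is s² + (4 + 7.3·1.3)s + 7.3·10.6 = 0.
That is s² + 13.49s + 77.38 = 0, so ω_n = 8.797 rad/s and ζ = 13.49/(2·8.797) = 0.7668.
%OS = 100·exp(−πζ/√(1−ζ²)) = 2.35%.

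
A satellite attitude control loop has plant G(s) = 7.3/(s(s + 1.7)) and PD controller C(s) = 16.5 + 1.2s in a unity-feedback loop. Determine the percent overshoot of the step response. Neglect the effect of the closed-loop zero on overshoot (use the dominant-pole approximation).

18.2%

Forward path: (16.5 + 1.2s)·7.3/(s(s+1.7)). The closed-loop characteristic equation is s² + (1.7 + 7.3·1.2)s + 7.3·16.5 = 0.
That is s² + 10.46s + 120.5 = 0, so ω_n = 10.97 rad/s and ζ = 10.46/(2·10.97) = 0.4765.
%OS = 100·exp(−πζ/√(1−ζ²)) = 18.2%.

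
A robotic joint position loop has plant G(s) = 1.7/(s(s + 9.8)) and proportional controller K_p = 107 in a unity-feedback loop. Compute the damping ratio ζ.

1 + K_p·G(s) = 0 gives s² + 9.8s + 181.9 = 0.
Matching s² + 2ζω_n s + ω_n²: ω_n = √181.9 = 13.49 rad/s and 2ζω_n = 9.8, so ζ = 9.8/(2·13.49) = 0.363.

ζ = 0.363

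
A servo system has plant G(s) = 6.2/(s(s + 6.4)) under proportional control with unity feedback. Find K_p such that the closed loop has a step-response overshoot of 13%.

K_p = 5.57

From %OS = 100·exp(−πζ/√(1−ζ²)) = 13%, ζ = −ln(0.13)/√(π²+ln²(0.13)) = 0.5446.
Characteristic equation s² + 6.4s + 6.2K_p = 0 gives ζ = 6.4/(2√(6.2K_p)).
Setting ζ = 0.5446: √(6.2K_p) = 6.4/(2·0.5446) = 5.875, so K_p = 34.52/6.2 = 5.57.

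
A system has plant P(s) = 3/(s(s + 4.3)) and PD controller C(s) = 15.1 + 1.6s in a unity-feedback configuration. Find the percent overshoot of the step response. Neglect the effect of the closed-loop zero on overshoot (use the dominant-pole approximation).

5.6%

Forward path: (15.1 + 1.6s)·3/(s(s+4.3)). The closed-loop characteristic equation is s² + (4.3 + 3·1.6)s + 3·15.1 = 0.
That is s² + 9.1s + 45.3 = 0, so ω_n = 6.731 rad/s and ζ = 9.1/(2·6.731) = 0.676.
%OS = 100·exp(−πζ/√(1−ζ²)) = 5.6%.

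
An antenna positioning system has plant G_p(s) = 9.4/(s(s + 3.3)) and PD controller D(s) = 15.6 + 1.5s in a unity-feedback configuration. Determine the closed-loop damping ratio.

ζ = 0.718

Forward path: (15.6 + 1.5s)·9.4/(s(s+3.3)). The closed-loop characteristic equation is s² + (3.3 + 9.4·1.5)s + 9.4·15.6 = 0.
That is s² + 17.4s + 146.6 = 0, so ω_n = 12.11 rad/s and ζ = 17.4/(2·12.11) = 0.7184.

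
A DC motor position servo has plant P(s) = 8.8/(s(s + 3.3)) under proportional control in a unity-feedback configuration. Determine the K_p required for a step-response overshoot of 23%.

K_p = 1.72

From %OS = 100·exp(−πζ/√(1−ζ²)) = 23%, ζ = −ln(0.23)/√(π²+ln²(0.23)) = 0.4237.
Characteristic equation s² + 3.3s + 8.8K_p = 0 gives ζ = 3.3/(2√(8.8K_p)).
Setting ζ = 0.4237: √(8.8K_p) = 3.3/(2·0.4237) = 3.894, so K_p = 15.16/8.8 = 1.72.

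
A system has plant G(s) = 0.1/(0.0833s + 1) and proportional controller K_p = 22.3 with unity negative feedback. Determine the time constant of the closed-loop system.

τ = 0.0258 s

Closed loop: T(s) = K_p·G/(1+K_p·G) = 2.23/(0.0833s + 1 + 2.23), with pole at s = −(1 + 2.23)/0.0833 = −38.78.
Closed-loop time constant τ = 1/38.78 = 0.0258 s.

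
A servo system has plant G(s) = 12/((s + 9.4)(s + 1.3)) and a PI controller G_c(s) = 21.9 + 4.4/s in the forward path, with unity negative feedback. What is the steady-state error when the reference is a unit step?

0

The open loop G_c(s)G(s) has a pole at the origin (type 1), so the static position error constant is infinite and e_ss = 1/(1+∞) = 0.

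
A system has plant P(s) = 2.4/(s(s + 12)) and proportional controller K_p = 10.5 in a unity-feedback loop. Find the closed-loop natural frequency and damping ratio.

With unity feedback the closed-loop characteristic equation is s² + 12s + 10.5·2.4 = s² + 12s + 25.2 = 0.
Matching s² + 2ζω_n s + ω_n²: ω_n = √25.2 = 5.02 rad/s and 2ζω_n = 12, so ζ = 12/(2·5.02) = 1.2.

ω_n = 5.02 rad/s, ζ = 1.2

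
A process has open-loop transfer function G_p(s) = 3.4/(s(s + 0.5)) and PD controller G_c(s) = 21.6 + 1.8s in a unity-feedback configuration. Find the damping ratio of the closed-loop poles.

Forward path: (21.6 + 1.8s)·3.4/(s(s+0.5)). The closed-loop characteristic equation is s² + (0.5 + 3.4·1.8)s + 3.4·21.6 = 0.
That is s² + 6.62s + 73.44 = 0, so ω_n = 8.57 rad/s and ζ = 6.62/(2·8.57) = 0.3862.

ζ = 0.386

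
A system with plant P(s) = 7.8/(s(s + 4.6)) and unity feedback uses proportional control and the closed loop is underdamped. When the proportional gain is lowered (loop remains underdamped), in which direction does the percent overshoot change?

decrease

ζ = 4.6/(2√(7.8K_p)) rises as K_p falls; higher damping means less overshoot.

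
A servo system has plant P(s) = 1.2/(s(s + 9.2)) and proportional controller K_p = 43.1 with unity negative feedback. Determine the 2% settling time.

Closed-loop characteristic equation: s² + 9.2s + 51.72 = 0, so ω_n = 7.192 rad/s and ζ = 9.2/(2·7.192) = 0.6396.
2% settling time T_s ≈ 4/(ζω_n) = 4/4.6 = 0.87 s.

T_s ≈ 0.87 s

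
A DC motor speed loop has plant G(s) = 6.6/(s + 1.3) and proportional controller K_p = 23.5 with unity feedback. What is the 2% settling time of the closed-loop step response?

Closed-loop transfer function: T(s) = K_p·G(s)/(1 + K_p·G(s)) = 155.1/(s + 1.3 + 155.1) = 155.1/(s + 156.4).
Time constant τ = 1/156.4 = 0.006394 s, so the 2% settling time is about 4τ = 0.0256 s.

T_s ≈ 0.0256 s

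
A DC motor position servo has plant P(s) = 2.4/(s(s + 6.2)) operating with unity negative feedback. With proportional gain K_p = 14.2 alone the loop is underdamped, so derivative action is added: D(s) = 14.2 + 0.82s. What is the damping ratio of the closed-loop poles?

ζ = 0.7

Forward path: (14.2 + 0.82s)·2.4/(s(s+6.2)). The closed-loop characteristic equation is s² + (6.2 + 2.4·0.82)s + 2.4·14.2 = 0.
That is s² + 8.168s + 34.08 = 0, so ω_n = 5.838 rad/s and ζ = 8.168/(2·5.838) = 0.6996.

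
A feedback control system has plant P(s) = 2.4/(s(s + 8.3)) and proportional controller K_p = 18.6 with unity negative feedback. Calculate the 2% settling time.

The closed-loop denominator s² + 8.3s + 44.64 gives ω_n = √44.64 = 6.681 and ζ = 8.3/(2ω_n) = 0.6211.
2% settling time T_s ≈ 4/(ζω_n) = 4/4.15 = 0.964 s.

T_s ≈ 0.964 s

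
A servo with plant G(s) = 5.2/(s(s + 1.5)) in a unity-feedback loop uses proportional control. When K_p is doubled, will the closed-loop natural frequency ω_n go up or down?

increase

ω_n = √(5.2·K_p), which grows with K_p.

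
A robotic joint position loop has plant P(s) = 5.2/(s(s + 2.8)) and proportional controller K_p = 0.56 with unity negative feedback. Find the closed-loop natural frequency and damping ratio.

1 + K_p·P(s) = 0 gives s² + 2.8s + 2.912 = 0.
Matching s² + 2ζω_n s + ω_n²: ω_n = √2.912 = 1.706 rad/s and 2ζω_n = 2.8, so ζ = 2.8/(2·1.706) = 0.82.

ω_n = 1.71 rad/s, ζ = 0.82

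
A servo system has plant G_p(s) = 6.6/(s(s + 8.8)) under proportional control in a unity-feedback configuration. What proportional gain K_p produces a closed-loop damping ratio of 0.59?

Closed-loop characteristic equation: s² + 8.8s + K_p·6.6 = 0.
So ω_n = √(6.6K_p) and 2ζω_n = 8.8, giving ζ = 8.8/(2√(6.6K_p)).
Setting ζ = 0.59: √(6.6K_p) = 8.8/(2·0.59) = 7.458, so K_p = 55.62/6.6 = 8.43.

K_p = 8.43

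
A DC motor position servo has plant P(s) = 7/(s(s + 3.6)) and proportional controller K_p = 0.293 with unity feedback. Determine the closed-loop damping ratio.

ζ = 1.26

The closed-loop denominator is s(s+3.6) + 0.293·7 = s² + 3.6s + 2.051.
So ω_n² = 2.051 ⇒ ω_n = 1.432 rad/s, and ζ = 3.6/(2ω_n) = 1.26.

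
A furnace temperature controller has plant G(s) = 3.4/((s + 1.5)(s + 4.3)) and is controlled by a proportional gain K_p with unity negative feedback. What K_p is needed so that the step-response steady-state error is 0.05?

K_p = 36

Steady-state error for a unit step on this type-0 loop is 1/(1 + K_p·G(0)).
G(0) = 0.5271. Require 1/(1 + K_p·0.5271) = 0.05, so 1 + 0.5271·K_p = 20.
K_p = (20 − 1)/0.5271 = 36.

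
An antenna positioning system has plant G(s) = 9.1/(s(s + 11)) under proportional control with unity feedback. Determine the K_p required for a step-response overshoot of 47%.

From %OS = 100·exp(−πζ/√(1−ζ²)) = 47%, ζ = −ln(0.47)/√(π²+ln²(0.47)) = 0.2337.
Characteristic equation s² + 11s + 9.1K_p = 0 gives ζ = 11/(2√(9.1K_p)).
Setting ζ = 0.2337: √(9.1K_p) = 11/(2·0.2337) = 23.54, so K_p = 554/9.1 = 60.9.

K_p = 60.9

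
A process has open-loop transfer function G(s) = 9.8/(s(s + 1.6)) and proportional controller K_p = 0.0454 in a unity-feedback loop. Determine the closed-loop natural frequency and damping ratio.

ω_n = 0.667 rad/s, ζ = 1.2

1 + K_p·G(s) = 0 gives s² + 1.6s + 0.4449 = 0.
So ω_n² = 0.4449 ⇒ ω_n = 0.667 rad/s, and ζ = 1.6/(2ω_n) = 1.2.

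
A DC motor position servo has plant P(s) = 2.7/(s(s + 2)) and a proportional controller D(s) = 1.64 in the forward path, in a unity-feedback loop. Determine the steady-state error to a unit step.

0

The open loop D(s)P(s) has a pole at the origin (type 1), so the static position error constant is infinite and e_ss = 1/(1+∞) = 0.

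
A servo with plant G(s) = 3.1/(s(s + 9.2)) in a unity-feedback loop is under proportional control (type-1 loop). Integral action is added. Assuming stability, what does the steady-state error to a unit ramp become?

0

The integrator raises the loop to type 2, so K_v → ∞ and e_ss to a ramp is zero.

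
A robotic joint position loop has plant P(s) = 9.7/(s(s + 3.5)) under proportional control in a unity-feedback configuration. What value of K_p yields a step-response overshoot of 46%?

K_p = 5.48

From %OS = 100·exp(−πζ/√(1−ζ²)) = 46%, ζ = −ln(0.46)/√(π²+ln²(0.46)) = 0.24.
Characteristic equation s² + 3.5s + 9.7K_p = 0 gives ζ = 3.5/(2√(9.7K_p)).
Setting ζ = 0.24: √(9.7K_p) = 3.5/(2·0.24) = 7.293, so K_p = 53.19/9.7 = 5.48.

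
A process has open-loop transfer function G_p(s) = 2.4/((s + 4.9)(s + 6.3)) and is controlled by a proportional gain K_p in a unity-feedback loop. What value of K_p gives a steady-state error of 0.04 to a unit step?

Steady-state error for a unit step on this type-0 loop is 1/(1 + K_p·G_p(0)).
G_p(0) = 0.07775. Require 1/(1 + K_p·0.07775) = 0.04, so 1 + 0.07775·K_p = 25.
K_p = (25 − 1)/0.07775 = 309.

K_p = 309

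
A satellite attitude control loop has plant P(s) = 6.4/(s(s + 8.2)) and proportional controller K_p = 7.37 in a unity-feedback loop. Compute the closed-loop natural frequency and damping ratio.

The closed-loop denominator is s(s+8.2) + 7.37·6.4 = s² + 8.2s + 47.17.
Matching s² + 2ζω_n s + ω_n²: ω_n = √47.17 = 6.868 rad/s and 2ζω_n = 8.2, so ζ = 8.2/(2·6.868) = 0.597.

ω_n = 6.87 rad/s, ζ = 0.597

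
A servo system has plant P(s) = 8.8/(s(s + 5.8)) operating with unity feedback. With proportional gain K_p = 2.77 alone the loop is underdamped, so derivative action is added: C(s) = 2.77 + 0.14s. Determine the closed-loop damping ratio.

Forward path: (2.77 + 0.14s)·8.8/(s(s+5.8)). The closed-loop characteristic equation is s² + (5.8 + 8.8·0.14)s + 8.8·2.77 = 0.
That is s² + 7.032s + 24.38 = 0, so ω_n = 4.937 rad/s and ζ = 7.032/(2·4.937) = 0.7121.

ζ = 0.712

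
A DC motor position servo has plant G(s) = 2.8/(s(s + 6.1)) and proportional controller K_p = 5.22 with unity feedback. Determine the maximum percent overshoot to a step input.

Closed-loop characteristic equation: s² + 6.1s + 14.62 = 0, so ω_n = 3.823 rad/s and ζ = 6.1/(2·3.823) = 0.7978.
%OS = 100·exp(−πζ/√(1−ζ²)) = 100·exp(−π·0.7978/√0.3635) = 1.57%.

1.57%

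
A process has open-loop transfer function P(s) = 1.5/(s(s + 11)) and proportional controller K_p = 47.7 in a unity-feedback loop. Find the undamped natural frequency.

The closed-loop denominator is s(s+11) + 47.7·1.5 = s² + 11s + 71.55.
So ω_n² = 71.55 ⇒ ω_n = 8.459 rad/s, and ζ = 11/(2ω_n) = 0.65.

ω_n = 8.46 rad/s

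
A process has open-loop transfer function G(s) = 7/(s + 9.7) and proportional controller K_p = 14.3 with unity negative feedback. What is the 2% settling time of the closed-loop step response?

T_s ≈ 0.0364 s

Closed-loop transfer function: T(s) = K_p·G(s)/(1 + K_p·G(s)) = 100.1/(s + 9.7 + 100.1) = 100.1/(s + 109.8).
Time constant τ = 1/109.8 = 0.009107 s, so the 2% settling time is about 4τ = 0.0364 s.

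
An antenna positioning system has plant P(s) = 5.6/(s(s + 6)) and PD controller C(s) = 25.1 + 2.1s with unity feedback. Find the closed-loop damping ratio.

Forward path: (25.1 + 2.1s)·5.6/(s(s+6)). The closed-loop characteristic equation is s² + (6 + 5.6·2.1)s + 5.6·25.1 = 0.
That is s² + 17.76s + 140.6 = 0, so ω_n = 11.86 rad/s and ζ = 17.76/(2·11.86) = 0.749.

ζ = 0.749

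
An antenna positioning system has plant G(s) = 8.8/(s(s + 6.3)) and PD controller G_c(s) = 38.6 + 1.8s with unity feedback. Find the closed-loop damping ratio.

Forward path: (38.6 + 1.8s)·8.8/(s(s+6.3)). The closed-loop characteristic equation is s² + (6.3 + 8.8·1.8)s + 8.8·38.6 = 0.
That is s² + 22.14s + 339.7 = 0, so ω_n = 18.43 rad/s and ζ = 22.14/(2·18.43) = 0.6006.

ζ = 0.601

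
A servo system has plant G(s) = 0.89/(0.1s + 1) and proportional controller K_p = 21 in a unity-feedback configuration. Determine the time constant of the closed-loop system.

τ = 0.00508 s

Closed loop: T(s) = K_p·G/(1+K_p·G) = 18.69/(0.1s + 1 + 18.69), with pole at s = −(1 + 18.69)/0.1 = −196.9.
Closed-loop time constant τ = 1/196.9 = 0.00508 s.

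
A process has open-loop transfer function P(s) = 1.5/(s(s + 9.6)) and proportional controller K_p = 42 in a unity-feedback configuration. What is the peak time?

From 1 + K_pP(s) = 0: s² + 9.6s + 63 = 0 ⇒ ω_n = 7.937, ζ = 0.6047.
Damped frequency ω_d = ω_n√(1−ζ²) = 6.321 rad/s, so peak time T_p = π/ω_d = 0.497 s.

T_p = 0.497 s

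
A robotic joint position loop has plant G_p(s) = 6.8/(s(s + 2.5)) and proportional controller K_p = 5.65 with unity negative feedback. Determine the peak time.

T_p = 0.517 s

Closed-loop characteristic equation: s² + 2.5s + 38.42 = 0, so ω_n = 6.198 rad/s and ζ = 2.5/(2·6.198) = 0.2017.
Damped frequency ω_d = ω_n√(1−ζ²) = 6.071 rad/s, so peak time T_p = π/ω_d = 0.517 s.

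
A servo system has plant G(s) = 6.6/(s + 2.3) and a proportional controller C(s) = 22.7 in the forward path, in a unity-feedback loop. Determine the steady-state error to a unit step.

The loop is type 0. Static position error constant K_pos = C(0)·G(0) = 22.7·2.87 = 65.14.
Steady-state error to a unit step: e_ss = 1/(1+K_pos) = 1/66.14 = 0.0151.

0.0151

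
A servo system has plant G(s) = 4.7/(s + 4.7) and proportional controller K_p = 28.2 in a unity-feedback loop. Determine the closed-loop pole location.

Closed-loop transfer function: T(s) = K_p·G(s)/(1 + K_p·G(s)) = 132.5/(s + 4.7 + 132.5) = 132.5/(s + 137.2).
The closed-loop pole is at s = −137.2.

s = -137.2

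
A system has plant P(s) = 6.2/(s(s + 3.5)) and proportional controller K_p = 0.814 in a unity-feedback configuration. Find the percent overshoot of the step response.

Closed-loop characteristic equation: s² + 3.5s + 5.047 = 0, so ω_n = 2.247 rad/s and ζ = 3.5/(2·2.247) = 0.779.
%OS = 100·exp(−πζ/√(1−ζ²)) = 100·exp(−π·0.779/√0.3932) = 2.02%.

2.02%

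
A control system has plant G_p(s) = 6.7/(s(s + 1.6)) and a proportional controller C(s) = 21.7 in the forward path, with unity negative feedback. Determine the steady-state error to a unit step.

The open loop C(s)G_p(s) has a pole at the origin (type 1), so the static position error constant is infinite and e_ss = 1/(1+∞) = 0.

0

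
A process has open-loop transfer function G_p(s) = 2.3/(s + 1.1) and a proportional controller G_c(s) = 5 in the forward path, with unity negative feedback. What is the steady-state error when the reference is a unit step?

0.0873

The loop is type 0. Static position error constant K_pos = G_c(0)·G_p(0) = 5·2.091 = 10.45.
Steady-state error to a unit step: e_ss = 1/(1+K_pos) = 1/11.45 = 0.0873.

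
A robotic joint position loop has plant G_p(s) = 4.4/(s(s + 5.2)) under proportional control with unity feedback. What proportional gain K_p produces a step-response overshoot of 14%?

K_p = 5.46

From %OS = 100·exp(−πζ/√(1−ζ²)) = 14%, ζ = −ln(0.14)/√(π²+ln²(0.14)) = 0.5305.
Characteristic equation s² + 5.2s + 4.4K_p = 0 gives ζ = 5.2/(2√(4.4K_p)).
Setting ζ = 0.5305: √(4.4K_p) = 5.2/(2·0.5305) = 4.901, so K_p = 24.02/4.4 = 5.46.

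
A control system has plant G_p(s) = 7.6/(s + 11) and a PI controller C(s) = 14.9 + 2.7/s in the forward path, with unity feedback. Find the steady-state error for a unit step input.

0

The open loop C(s)G_p(s) has a pole at the origin (type 1), so the static position error constant is infinite and e_ss = 1/(1+∞) = 0.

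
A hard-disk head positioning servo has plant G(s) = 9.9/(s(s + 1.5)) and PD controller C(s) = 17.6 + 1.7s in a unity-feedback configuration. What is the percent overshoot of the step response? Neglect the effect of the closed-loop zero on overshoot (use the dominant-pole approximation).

4.83%

Forward path: (17.6 + 1.7s)·9.9/(s(s+1.5)). The closed-loop characteristic equation is s² + (1.5 + 9.9·1.7)s + 9.9·17.6 = 0.
That is s² + 18.33s + 174.2 = 0, so ω_n = 13.2 rad/s and ζ = 18.33/(2·13.2) = 0.6943.
%OS = 100·exp(−πζ/√(1−ζ²)) = 4.83%.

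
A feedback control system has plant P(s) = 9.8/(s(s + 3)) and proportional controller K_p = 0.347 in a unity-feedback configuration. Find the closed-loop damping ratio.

ζ = 0.813

The closed-loop denominator is s(s+3) + 0.347·9.8 = s² + 3s + 3.401.
Matching s² + 2ζω_n s + ω_n²: ω_n = √3.401 = 1.844 rad/s and 2ζω_n = 3, so ζ = 3/(2·1.844) = 0.813.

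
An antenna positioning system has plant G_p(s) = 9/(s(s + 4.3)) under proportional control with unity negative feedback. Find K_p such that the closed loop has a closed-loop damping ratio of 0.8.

Closed-loop characteristic equation: s² + 4.3s + K_p·9 = 0.
So ω_n = √(9K_p) and 2ζω_n = 4.3, giving ζ = 4.3/(2√(9K_p)).
Setting ζ = 0.8: √(9K_p) = 4.3/(2·0.8) = 2.687, so K_p = 7.223/9 = 0.803.

K_p = 0.803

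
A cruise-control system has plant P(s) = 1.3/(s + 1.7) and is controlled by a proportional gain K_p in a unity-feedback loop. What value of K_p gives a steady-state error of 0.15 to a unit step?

The loop is type 0, so e_ss(step) = 1/(1 + K_pos) with K_pos = K_p·P(0).
P(0) = 0.7647. Require 1/(1 + K_p·0.7647) = 0.15, so 1 + 0.7647·K_p = 6.667.
K_p = (6.667 − 1)/0.7647 = 7.41.

K_p = 7.41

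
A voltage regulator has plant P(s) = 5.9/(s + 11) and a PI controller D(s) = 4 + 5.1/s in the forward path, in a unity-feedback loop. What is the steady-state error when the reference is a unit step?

0

The open loop D(s)P(s) has a pole at the origin (type 1), so the static position error constant is infinite and e_ss = 1/(1+∞) = 0.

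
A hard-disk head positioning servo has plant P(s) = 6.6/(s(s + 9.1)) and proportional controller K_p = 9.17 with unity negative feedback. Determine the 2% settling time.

T_s ≈ 0.879 s

The closed-loop denominator s² + 9.1s + 60.52 gives ω_n = √60.52 = 7.78 and ζ = 9.1/(2ω_n) = 0.5849.
2% settling time T_s ≈ 4/(ζω_n) = 4/4.55 = 0.879 s.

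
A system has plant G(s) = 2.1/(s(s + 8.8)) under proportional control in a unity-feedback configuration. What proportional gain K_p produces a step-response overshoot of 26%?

K_p = 59.4

From %OS = 100·exp(−πζ/√(1−ζ²)) = 26%, ζ = −ln(0.26)/√(π²+ln²(0.26)) = 0.3941.
Characteristic equation s² + 8.8s + 2.1K_p = 0 gives ζ = 8.8/(2√(2.1K_p)).
Setting ζ = 0.3941: √(2.1K_p) = 8.8/(2·0.3941) = 11.17, so K_p = 124.7/2.1 = 59.4.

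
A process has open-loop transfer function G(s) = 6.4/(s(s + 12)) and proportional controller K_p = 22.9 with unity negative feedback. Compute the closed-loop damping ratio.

With unity feedback the closed-loop characteristic equation is s² + 12s + 22.9·6.4 = s² + 12s + 146.6 = 0.
So ω_n² = 146.6 ⇒ ω_n = 12.11 rad/s, and ζ = 12/(2ω_n) = 0.496.

ζ = 0.496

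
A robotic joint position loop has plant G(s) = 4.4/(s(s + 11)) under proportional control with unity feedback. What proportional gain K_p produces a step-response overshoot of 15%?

K_p = 25.7

From %OS = 100·exp(−πζ/√(1−ζ²)) = 15%, ζ = −ln(0.15)/√(π²+ln²(0.15)) = 0.5169.
Characteristic equation s² + 11s + 4.4K_p = 0 gives ζ = 11/(2√(4.4K_p)).
Setting ζ = 0.5169: √(4.4K_p) = 11/(2·0.5169) = 10.64, so K_p = 113.2/4.4 = 25.7.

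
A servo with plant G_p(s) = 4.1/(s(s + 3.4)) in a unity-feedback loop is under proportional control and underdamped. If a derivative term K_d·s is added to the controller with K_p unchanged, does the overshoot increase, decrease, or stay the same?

decrease

The derivative term adds K·K_d to the s-coefficient of the characteristic equation, raising 2ζω_n while ω_n is unchanged; ζ increases, so overshoot decreases.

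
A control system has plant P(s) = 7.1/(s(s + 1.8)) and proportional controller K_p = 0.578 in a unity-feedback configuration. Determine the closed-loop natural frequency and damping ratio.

ω_n = 2.03 rad/s, ζ = 0.444

The closed-loop denominator is s(s+1.8) + 0.578·7.1 = s² + 1.8s + 4.104.
Matching s² + 2ζω_n s + ω_n²: ω_n = √4.104 = 2.026 rad/s and 2ζω_n = 1.8, so ζ = 1.8/(2·2.026) = 0.444.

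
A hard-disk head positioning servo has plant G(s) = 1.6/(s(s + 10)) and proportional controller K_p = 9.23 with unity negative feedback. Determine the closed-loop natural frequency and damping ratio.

ω_n = 3.84 rad/s, ζ = 1.3

1 + K_p·G(s) = 0 gives s² + 10s + 14.77 = 0.
So ω_n² = 14.77 ⇒ ω_n = 3.843 rad/s, and ζ = 10/(2ω_n) = 1.3.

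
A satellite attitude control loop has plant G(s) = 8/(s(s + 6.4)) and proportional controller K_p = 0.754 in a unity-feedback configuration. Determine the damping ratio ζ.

ζ = 1.3

1 + K_p·G(s) = 0 gives s² + 6.4s + 6.032 = 0.
Matching s² + 2ζω_n s + ω_n²: ω_n = √6.032 = 2.456 rad/s and 2ζω_n = 6.4, so ζ = 6.4/(2·2.456) = 1.3.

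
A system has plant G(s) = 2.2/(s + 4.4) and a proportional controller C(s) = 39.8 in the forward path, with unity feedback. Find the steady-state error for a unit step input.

The loop is type 0. Static position error constant K_pos = C(0)·G(0) = 39.8·0.5 = 19.9.
Steady-state error to a unit step: e_ss = 1/(1+K_pos) = 1/20.9 = 0.0478.

0.0478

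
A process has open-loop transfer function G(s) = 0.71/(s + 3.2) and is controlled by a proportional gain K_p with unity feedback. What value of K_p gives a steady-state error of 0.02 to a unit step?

K_p = 221

For a type-0 loop with proportional control, e_ss = 1/(1 + K_p·G(0)).
G(0) = 0.2219. Require 1/(1 + K_p·0.2219) = 0.02, so 1 + 0.2219·K_p = 50.
K_p = (50 − 1)/0.2219 = 221.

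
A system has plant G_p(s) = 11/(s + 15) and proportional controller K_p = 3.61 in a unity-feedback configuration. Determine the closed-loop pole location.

s = -54.71

Closed-loop transfer function: T(s) = K_p·G_p(s)/(1 + K_p·G_p(s)) = 39.71/(s + 15 + 39.71) = 39.71/(s + 54.71).
The closed-loop pole is at s = −54.71.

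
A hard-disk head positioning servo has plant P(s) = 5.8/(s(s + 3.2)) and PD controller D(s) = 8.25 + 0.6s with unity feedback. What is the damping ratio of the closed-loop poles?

Forward path: (8.25 + 0.6s)·5.8/(s(s+3.2)). The closed-loop characteristic equation is s² + (3.2 + 5.8·0.6)s + 5.8·8.25 = 0.
That is s² + 6.68s + 47.85 = 0, so ω_n = 6.917 rad/s and ζ = 6.68/(2·6.917) = 0.4828.

ζ = 0.483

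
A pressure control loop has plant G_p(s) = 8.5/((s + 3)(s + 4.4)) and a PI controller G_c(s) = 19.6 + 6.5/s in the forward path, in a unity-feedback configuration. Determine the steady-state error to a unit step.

0

The open loop G_c(s)G_p(s) has a pole at the origin (type 1), so the static position error constant is infinite and e_ss = 1/(1+∞) = 0.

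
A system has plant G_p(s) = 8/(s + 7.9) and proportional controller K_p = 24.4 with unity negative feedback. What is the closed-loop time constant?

Closed-loop transfer function: T(s) = K_p·G_p(s)/(1 + K_p·G_p(s)) = 195.2/(s + 7.9 + 195.2) = 195.2/(s + 203.1).
Time constant τ = 1/203.1 = 0.00492 s.

τ = 0.00492 s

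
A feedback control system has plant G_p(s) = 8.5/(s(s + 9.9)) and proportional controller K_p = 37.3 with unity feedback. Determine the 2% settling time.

T_s ≈ 0.808 s

Closed-loop characteristic equation: s² + 9.9s + 317 = 0, so ω_n = 17.81 rad/s and ζ = 9.9/(2·17.81) = 0.278.
2% settling time T_s ≈ 4/(ζω_n) = 4/4.95 = 0.808 s.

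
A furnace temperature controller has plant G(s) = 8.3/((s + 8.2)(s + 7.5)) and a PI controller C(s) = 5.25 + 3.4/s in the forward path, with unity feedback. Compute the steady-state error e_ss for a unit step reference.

0

The open loop C(s)G(s) has a pole at the origin (type 1), so the static position error constant is infinite and e_ss = 1/(1+∞) = 0.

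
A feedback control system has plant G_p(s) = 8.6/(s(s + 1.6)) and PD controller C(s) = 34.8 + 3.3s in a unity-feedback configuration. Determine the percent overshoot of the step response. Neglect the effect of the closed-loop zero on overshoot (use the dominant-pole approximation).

Forward path: (34.8 + 3.3s)·8.6/(s(s+1.6)). The closed-loop characteristic equation is s² + (1.6 + 8.6·3.3)s + 8.6·34.8 = 0.
That is s² + 29.98s + 299.3 = 0, so ω_n = 17.3 rad/s and ζ = 29.98/(2·17.3) = 0.8665.
%OS = 100·exp(−πζ/√(1−ζ²)) = 0.428%.

0.428%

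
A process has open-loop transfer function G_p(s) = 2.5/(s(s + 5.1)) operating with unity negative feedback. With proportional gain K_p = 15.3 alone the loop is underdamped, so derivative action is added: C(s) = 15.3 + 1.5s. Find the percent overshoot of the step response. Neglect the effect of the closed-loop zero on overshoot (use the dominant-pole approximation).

Forward path: (15.3 + 1.5s)·2.5/(s(s+5.1)). The closed-loop characteristic equation is s² + (5.1 + 2.5·1.5)s + 2.5·15.3 = 0.
That is s² + 8.85s + 38.25 = 0, so ω_n = 6.185 rad/s and ζ = 8.85/(2·6.185) = 0.7155.
%OS = 100·exp(−πζ/√(1−ζ²)) = 4.01%.

4.01%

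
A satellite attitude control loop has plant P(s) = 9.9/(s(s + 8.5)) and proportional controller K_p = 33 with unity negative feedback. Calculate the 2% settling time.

T_s ≈ 0.941 s

Closed-loop characteristic equation: s² + 8.5s + 326.7 = 0, so ω_n = 18.07 rad/s and ζ = 8.5/(2·18.07) = 0.2351.
2% settling time T_s ≈ 4/(ζω_n) = 4/4.25 = 0.941 s.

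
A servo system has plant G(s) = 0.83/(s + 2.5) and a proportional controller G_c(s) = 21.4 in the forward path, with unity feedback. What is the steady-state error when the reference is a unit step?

The loop is type 0. Static position error constant K_pos = G_c(0)·G(0) = 21.4·0.332 = 7.105.
Steady-state error to a unit step: e_ss = 1/(1+K_pos) = 1/8.105 = 0.123.

0.123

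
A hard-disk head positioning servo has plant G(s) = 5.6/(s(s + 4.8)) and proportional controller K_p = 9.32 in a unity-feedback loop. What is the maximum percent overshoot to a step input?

From 1 + K_pG(s) = 0: s² + 4.8s + 52.19 = 0 ⇒ ω_n = 7.224, ζ = 0.3322.
%OS = 100·exp(−πζ/√(1−ζ²)) = 100·exp(−π·0.3322/√0.8896) = 33.1%.

33.1%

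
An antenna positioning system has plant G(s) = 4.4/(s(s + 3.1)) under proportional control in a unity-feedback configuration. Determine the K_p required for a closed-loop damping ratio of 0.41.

K_p = 3.25

Closed-loop characteristic equation: s² + 3.1s + K_p·4.4 = 0.
So ω_n = √(4.4K_p) and 2ζω_n = 3.1, giving ζ = 3.1/(2√(4.4K_p)).
Setting ζ = 0.41: √(4.4K_p) = 3.1/(2·0.41) = 3.78, so K_p = 14.29/4.4 = 3.25.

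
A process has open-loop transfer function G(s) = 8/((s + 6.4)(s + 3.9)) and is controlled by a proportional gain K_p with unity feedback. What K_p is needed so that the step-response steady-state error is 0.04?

The loop is type 0, so e_ss(step) = 1/(1 + K_pos) with K_pos = K_p·G(0).
G(0) = 0.3205. Require 1/(1 + K_p·0.3205) = 0.04, so 1 + 0.3205·K_p = 25.
K_p = (25 − 1)/0.3205 = 74.9.

K_p = 74.9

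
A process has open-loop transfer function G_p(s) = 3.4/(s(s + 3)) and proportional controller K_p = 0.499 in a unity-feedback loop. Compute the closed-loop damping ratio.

ζ = 1.15

With unity feedback the closed-loop characteristic equation is s² + 3s + 0.499·3.4 = s² + 3s + 1.697 = 0.
Matching s² + 2ζω_n s + ω_n²: ω_n = √1.697 = 1.303 rad/s and 2ζω_n = 3, so ζ = 3/(2·1.303) = 1.15.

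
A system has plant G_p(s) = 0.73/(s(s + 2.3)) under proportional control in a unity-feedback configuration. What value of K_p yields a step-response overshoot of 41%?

K_p = 24.3

From %OS = 100·exp(−πζ/√(1−ζ²)) = 41%, ζ = −ln(0.41)/√(π²+ln²(0.41)) = 0.273.
Characteristic equation s² + 2.3s + 0.73K_p = 0 gives ζ = 2.3/(2√(0.73K_p)).
Setting ζ = 0.273: √(0.73K_p) = 2.3/(2·0.273) = 4.212, so K_p = 17.74/0.73 = 24.3.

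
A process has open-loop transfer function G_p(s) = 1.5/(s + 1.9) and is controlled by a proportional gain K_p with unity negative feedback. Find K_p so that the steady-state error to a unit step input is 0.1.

K_p = 11.4

For a type-0 loop with proportional control, e_ss = 1/(1 + K_p·G_p(0)).
G_p(0) = 0.7895. Require 1/(1 + K_p·0.7895) = 0.1, so 1 + 0.7895·K_p = 10.
K_p = (10 − 1)/0.7895 = 11.4.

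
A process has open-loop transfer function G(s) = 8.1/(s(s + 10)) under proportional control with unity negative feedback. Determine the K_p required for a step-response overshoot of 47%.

K_p = 56.5

From %OS = 100·exp(−πζ/√(1−ζ²)) = 47%, ζ = −ln(0.47)/√(π²+ln²(0.47)) = 0.2337.
Characteristic equation s² + 10s + 8.1K_p = 0 gives ζ = 10/(2√(8.1K_p)).
Setting ζ = 0.2337: √(8.1K_p) = 10/(2·0.2337) = 21.4, so K_p = 457.8/8.1 = 56.5.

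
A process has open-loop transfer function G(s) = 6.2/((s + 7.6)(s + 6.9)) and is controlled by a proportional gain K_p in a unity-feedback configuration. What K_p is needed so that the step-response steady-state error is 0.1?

K_p = 76.1

For a type-0 loop with proportional control, e_ss = 1/(1 + K_p·G(0)).
G(0) = 0.1182. Require 1/(1 + K_p·0.1182) = 0.1, so 1 + 0.1182·K_p = 10.
K_p = (10 − 1)/0.1182 = 76.1.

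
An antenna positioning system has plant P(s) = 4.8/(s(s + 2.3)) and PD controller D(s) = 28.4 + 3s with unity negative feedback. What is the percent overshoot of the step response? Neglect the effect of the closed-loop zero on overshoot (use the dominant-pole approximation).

4.02%

Forward path: (28.4 + 3s)·4.8/(s(s+2.3)). The closed-loop characteristic equation is s² + (2.3 + 4.8·3)s + 4.8·28.4 = 0.
That is s² + 16.7s + 136.3 = 0, so ω_n = 11.68 rad/s and ζ = 16.7/(2·11.68) = 0.7152.
%OS = 100·exp(−πζ/√(1−ζ²)) = 4.02%.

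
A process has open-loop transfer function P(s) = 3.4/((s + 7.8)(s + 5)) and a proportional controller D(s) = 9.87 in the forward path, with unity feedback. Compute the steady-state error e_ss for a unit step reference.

0.538

The loop is type 0. Static position error constant K_pos = D(0)·P(0) = 9.87·0.08718 = 0.8605.
Steady-state error to a unit step: e_ss = 1/(1+K_pos) = 1/1.86 = 0.538.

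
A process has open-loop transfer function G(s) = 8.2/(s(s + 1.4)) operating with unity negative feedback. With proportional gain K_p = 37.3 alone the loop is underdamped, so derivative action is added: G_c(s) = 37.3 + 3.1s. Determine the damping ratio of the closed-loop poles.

Forward path: (37.3 + 3.1s)·8.2/(s(s+1.4)). The closed-loop characteristic equation is s² + (1.4 + 8.2·3.1)s + 8.2·37.3 = 0.
That is s² + 26.82s + 305.9 = 0, so ω_n = 17.49 rad/s and ζ = 26.82/(2·17.49) = 0.7668.

ζ = 0.767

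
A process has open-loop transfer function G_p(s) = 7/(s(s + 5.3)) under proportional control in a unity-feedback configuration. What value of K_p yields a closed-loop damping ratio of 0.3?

Closed-loop characteristic equation: s² + 5.3s + K_p·7 = 0.
So ω_n = √(7K_p) and 2ζω_n = 5.3, giving ζ = 5.3/(2√(7K_p)).
Setting ζ = 0.3: √(7K_p) = 5.3/(2·0.3) = 8.833, so K_p = 78.03/7 = 11.1.

K_p = 11.1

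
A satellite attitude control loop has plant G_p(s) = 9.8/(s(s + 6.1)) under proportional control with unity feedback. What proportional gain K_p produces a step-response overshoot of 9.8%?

K_p = 2.69

From %OS = 100·exp(−πζ/√(1−ζ²)) = 9.8%, ζ = −ln(0.098)/√(π²+ln²(0.098)) = 0.5945.
Characteristic equation s² + 6.1s + 9.8K_p = 0 gives ζ = 6.1/(2√(9.8K_p)).
Setting ζ = 0.5945: √(9.8K_p) = 6.1/(2·0.5945) = 5.13, so K_p = 26.32/9.8 = 2.69.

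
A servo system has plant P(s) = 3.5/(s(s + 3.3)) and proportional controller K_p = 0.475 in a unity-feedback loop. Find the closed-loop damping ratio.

ζ = 1.28

The closed-loop denominator is s(s+3.3) + 0.475·3.5 = s² + 3.3s + 1.662.
So ω_n² = 1.662 ⇒ ω_n = 1.289 rad/s, and ζ = 3.3/(2ω_n) = 1.28.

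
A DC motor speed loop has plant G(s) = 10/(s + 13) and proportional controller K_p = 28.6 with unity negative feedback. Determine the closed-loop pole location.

Closed-loop transfer function: T(s) = K_p·G(s)/(1 + K_p·G(s)) = 286/(s + 13 + 286) = 286/(s + 299).
The closed-loop pole is at s = −299.

s = -299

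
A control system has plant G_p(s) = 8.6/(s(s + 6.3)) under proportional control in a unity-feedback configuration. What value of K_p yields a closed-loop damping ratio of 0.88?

Closed-loop characteristic equation: s² + 6.3s + K_p·8.6 = 0.
So ω_n = √(8.6K_p) and 2ζω_n = 6.3, giving ζ = 6.3/(2√(8.6K_p)).
Setting ζ = 0.88: √(8.6K_p) = 6.3/(2·0.88) = 3.58, so K_p = 12.81/8.6 = 1.49.

K_p = 1.49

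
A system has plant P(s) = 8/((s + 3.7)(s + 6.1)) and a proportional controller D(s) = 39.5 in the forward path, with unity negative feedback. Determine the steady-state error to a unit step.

The loop is type 0. Static position error constant K_pos = D(0)·P(0) = 39.5·0.3545 = 14.
Steady-state error to a unit step: e_ss = 1/(1+K_pos) = 1/15 = 0.0667.

0.0667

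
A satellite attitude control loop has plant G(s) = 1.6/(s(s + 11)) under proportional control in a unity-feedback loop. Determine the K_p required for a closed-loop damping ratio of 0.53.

K_p = 67.3

Closed-loop characteristic equation: s² + 11s + K_p·1.6 = 0.
So ω_n = √(1.6K_p) and 2ζω_n = 11, giving ζ = 11/(2√(1.6K_p)).
Setting ζ = 0.53: √(1.6K_p) = 11/(2·0.53) = 10.38, so K_p = 107.7/1.6 = 67.3.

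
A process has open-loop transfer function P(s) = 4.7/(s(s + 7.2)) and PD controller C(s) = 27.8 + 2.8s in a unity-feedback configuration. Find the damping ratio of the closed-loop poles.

Forward path: (27.8 + 2.8s)·4.7/(s(s+7.2)). The closed-loop characteristic equation is s² + (7.2 + 4.7·2.8)s + 4.7·27.8 = 0.
That is s² + 20.36s + 130.7 = 0, so ω_n = 11.43 rad/s and ζ = 20.36/(2·11.43) = 0.8906.

ζ = 0.891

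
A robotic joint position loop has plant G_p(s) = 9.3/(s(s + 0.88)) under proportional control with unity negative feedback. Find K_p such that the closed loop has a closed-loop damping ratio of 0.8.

K_p = 0.0325

Closed-loop characteristic equation: s² + 0.88s + K_p·9.3 = 0.
So ω_n = √(9.3K_p) and 2ζω_n = 0.88, giving ζ = 0.88/(2√(9.3K_p)).
Setting ζ = 0.8: √(9.3K_p) = 0.88/(2·0.8) = 0.55, so K_p = 0.3025/9.3 = 0.0325.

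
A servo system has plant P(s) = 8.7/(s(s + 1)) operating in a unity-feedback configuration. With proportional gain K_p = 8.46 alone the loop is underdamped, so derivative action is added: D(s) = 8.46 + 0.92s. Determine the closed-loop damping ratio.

ζ = 0.525

Forward path: (8.46 + 0.92s)·8.7/(s(s+1)). The closed-loop characteristic equation is s² + (1 + 8.7·0.92)s + 8.7·8.46 = 0.
That is s² + 9.004s + 73.6 = 0, so ω_n = 8.579 rad/s and ζ = 9.004/(2·8.579) = 0.5248.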